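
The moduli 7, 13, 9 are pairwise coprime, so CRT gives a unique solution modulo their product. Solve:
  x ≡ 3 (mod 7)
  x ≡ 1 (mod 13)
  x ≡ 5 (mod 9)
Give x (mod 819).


Moduli 7, 13, 9 are pairwise coprime; by CRT there is a unique solution modulo M = 7 · 13 · 9 = 819.
Solve pairwise, accumulating the modulus:
  Start with x ≡ 3 (mod 7).
  Combine with x ≡ 1 (mod 13): since gcd(7, 13) = 1, we get a unique residue mod 91.
    Write x = 3 + 7·t and substitute into x ≡ 1 (mod 13): 7·t ≡ 1 − 3 = -2 (mod 13).
    Reduce coefficients mod 13: 7·t ≡ 11 (mod 13).
    The inverse of 7 mod 13 is 2 (since 7·2 = 14 = 1·13 + 1), so t ≡ 2·11 = 22 ≡ 9 (mod 13).
    Then x = 3 + 7·9 = 66, valid modulo lcm(7, 13) = 91: x ≡ 66 (mod 91).
  Combine with x ≡ 5 (mod 9): since gcd(91, 9) = 1, we get a unique residue mod 819.
    Write x = 66 + 91·t and substitute into x ≡ 5 (mod 9): 91·t ≡ 5 − 66 = -61 (mod 9).
    Reduce coefficients mod 9: 1·t ≡ 2 (mod 9).
    So t ≡ 2 (mod 9).
    Then x = 66 + 91·2 = 248, valid modulo lcm(91, 9) = 819: x ≡ 248 (mod 819).
Verify: 248 mod 7 = 3 ✓, 248 mod 13 = 1 ✓, 248 mod 9 = 5 ✓.

x ≡ 248 (mod 819).


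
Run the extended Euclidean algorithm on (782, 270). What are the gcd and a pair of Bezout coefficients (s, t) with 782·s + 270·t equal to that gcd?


Euclidean algorithm on (782, 270) — divide until remainder is 0:
  782 = 2 · 270 + 242
  270 = 1 · 242 + 28
  242 = 8 · 28 + 18
  28 = 1 · 18 + 10
  18 = 1 · 10 + 8
  10 = 1 · 8 + 2
  8 = 4 · 2 + 0
gcd(782, 270) = 2.
Track Bezout coefficients alongside the remainders: start with r₀ = 782 = a·1 + b·0 (s = 1, t = 0) and r₁ = 270 = a·0 + b·1 (s = 0, t = 1); each new remainder r_{k+1} = r_{k-1} − q_k·r_k inherits s_{k+1} = s_{k-1} − q_k·s_k, t_{k+1} = t_{k-1} − q_k·t_k, so r_k = a·s_k + b·t_k at every step:
  q = 2: r = 242, s = 1 − 2·0 = 1, t = 0 − 2·1 = -2  (check: 782·1 + 270·(-2) = 242)
  q = 1: r = 28, s = 0 − 1·1 = -1, t = 1 − 1·(-2) = 3  (check: 782·(-1) + 270·3 = 28)
  q = 8: r = 18, s = 1 − 8·(-1) = 9, t = -2 − 8·3 = -26  (check: 782·9 + 270·(-26) = 18)
  q = 1: r = 10, s = -1 − 1·9 = -10, t = 3 − 1·(-26) = 29  (check: 782·(-10) + 270·29 = 10)
  q = 1: r = 8, s = 9 − 1·(-10) = 19, t = -26 − 1·29 = -55  (check: 782·19 + 270·(-55) = 8)
  q = 1: r = 2, s = -10 − 1·19 = -29, t = 29 − 1·(-55) = 84  (check: 782·(-29) + 270·84 = 2)
The row with r = 2 (the gcd) gives the Bezout coefficients s = -29, t = 84.
Result: 782 · (-29) + 270 · (84) = 2.

gcd(782, 270) = 2; s = -29, t = 84 (check: 782·(-29) + 270·84 = 2).


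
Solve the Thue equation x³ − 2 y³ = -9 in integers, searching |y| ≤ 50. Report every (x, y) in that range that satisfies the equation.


The equation is x³ - 2y³ = -9. For fixed y, x³ = 2·y³ − 9, so a solution requires the RHS to be a perfect cube.
Strategy: iterate y from -50 to 50, compute RHS = 2·y³ − 9, and check whether it is a (positive or negative) perfect cube.
Check small values of y:
  y = 0: RHS = -9 is not a perfect cube.
  y = 1: RHS = -7 is not a perfect cube.
  y = -1: RHS = -11 is not a perfect cube.
  y = 2: RHS = 7 is not a perfect cube.
  y = -2: RHS = -25 is not a perfect cube.
  y = 3: RHS = 45 is not a perfect cube.
  y = -3: RHS = -63 is not a perfect cube.
Continuing the search up to |y| = 50 finds no solutions either.
No (x, y) in the scanned range satisfies the equation.

No integer solutions with |y| ≤ 50.


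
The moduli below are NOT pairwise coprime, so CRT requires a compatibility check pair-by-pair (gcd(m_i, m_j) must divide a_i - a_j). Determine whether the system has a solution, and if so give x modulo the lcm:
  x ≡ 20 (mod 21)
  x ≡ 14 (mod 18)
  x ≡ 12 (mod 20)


Moduli 21, 18, 20 are not pairwise coprime, so CRT works modulo lcm(m_i) when all pairwise compatibility conditions hold.
Pairwise compatibility: gcd(m_i, m_j) must divide a_i - a_j for every pair.
Merge one congruence at a time:
  Start: x ≡ 20 (mod 21).
  Combine with x ≡ 14 (mod 18): gcd(21, 18) = 3; 14 - 20 = -6, which IS divisible by 3, so compatible.
    Write x = 20 + 21·t and substitute into x ≡ 14 (mod 18): 21·t ≡ 14 − 20 = -6 (mod 18).
    Divide the congruence (and modulus) by g = 3: 7·t ≡ -2 (mod 6).
    Reduce coefficients mod 6: 1·t ≡ 4 (mod 6).
    So t ≡ 4 (mod 6).
    Then x = 20 + 21·4 = 104, valid modulo lcm(21, 18) = 126: x ≡ 104 (mod 126).
  Combine with x ≡ 12 (mod 20): gcd(126, 20) = 2; 12 - 104 = -92, which IS divisible by 2, so compatible.
    Write x = 104 + 126·t and substitute into x ≡ 12 (mod 20): 126·t ≡ 12 − 104 = -92 (mod 20).
    Divide the congruence (and modulus) by g = 2: 63·t ≡ -46 (mod 10).
    Reduce coefficients mod 10: 3·t ≡ 4 (mod 10).
    The inverse of 3 mod 10 is 7 (since 3·7 = 21 = 2·10 + 1), so t ≡ 7·4 = 28 ≡ 8 (mod 10).
    Then x = 104 + 126·8 = 1112, valid modulo lcm(126, 20) = 1260: x ≡ 1112 (mod 1260).
Verify: 1112 mod 21 = 20, 1112 mod 18 = 14, 1112 mod 20 = 12.

x ≡ 1112 (mod 1260).


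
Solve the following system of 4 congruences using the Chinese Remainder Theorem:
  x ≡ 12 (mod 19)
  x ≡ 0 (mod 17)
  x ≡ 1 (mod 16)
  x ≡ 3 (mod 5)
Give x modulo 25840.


Product of moduli M = 19 · 17 · 16 · 5 = 25840.
Merge one congruence at a time:
  Start: x ≡ 12 (mod 19).
  Combine with x ≡ 0 (mod 17); new modulus lcm = 323.
    Write x = 12 + 19·t and substitute into x ≡ 0 (mod 17): 19·t ≡ 0 − 12 = -12 (mod 17).
    Reduce coefficients mod 17: 2·t ≡ 5 (mod 17).
    The inverse of 2 mod 17 is 9 (since 2·9 = 18 = 1·17 + 1), so t ≡ 9·5 = 45 ≡ 11 (mod 17).
    Then x = 12 + 19·11 = 221, valid modulo lcm(19, 17) = 323: x ≡ 221 (mod 323).
  Combine with x ≡ 1 (mod 16); new modulus lcm = 5168.
    Write x = 221 + 323·t and substitute into x ≡ 1 (mod 16): 323·t ≡ 1 − 221 = -220 (mod 16).
    Reduce coefficients mod 16: 3·t ≡ 4 (mod 16).
    The inverse of 3 mod 16 is 11 (since 3·11 = 33 = 2·16 + 1), so t ≡ 11·4 = 44 ≡ 12 (mod 16).
    Then x = 221 + 323·12 = 4097, valid modulo lcm(323, 16) = 5168: x ≡ 4097 (mod 5168).
  Combine with x ≡ 3 (mod 5); new modulus lcm = 25840.
    Write x = 4097 + 5168·t and substitute into x ≡ 3 (mod 5): 5168·t ≡ 3 − 4097 = -4094 (mod 5).
    Reduce coefficients mod 5: 3·t ≡ 1 (mod 5).
    The inverse of 3 mod 5 is 2 (since 3·2 = 6 = 1·5 + 1), so t ≡ 2·1 = 2 ≡ 2 (mod 5).
    Then x = 4097 + 5168·2 = 14433, valid modulo lcm(5168, 5) = 25840: x ≡ 14433 (mod 25840).
Verify against each original: 14433 mod 19 = 12, 14433 mod 17 = 0, 14433 mod 16 = 1, 14433 mod 5 = 3.

x ≡ 14433 (mod 25840).


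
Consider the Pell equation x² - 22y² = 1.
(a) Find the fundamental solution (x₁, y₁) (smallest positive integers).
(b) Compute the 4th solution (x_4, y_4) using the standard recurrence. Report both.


Step 1: Find the fundamental solution (x₁, y₁) of x² - 22y² = 1.
  Expand √22 as a continued fraction. a₀ = ⌊√22⌋ = 4; iterate m_{k+1} = d_k·a_k − m_k, d_{k+1} = (22 − m_{k+1}²)/d_k, a_{k+1} = ⌊(a₀ + m_{k+1})/d_{k+1}⌋ (starting m₀ = 0, d₀ = 1), with convergents p_k = a_k·p_{k-1} + p_{k-2}, q_k = a_k·q_{k-1} + q_{k-2} (p₋₁ = 1, q₋₁ = 0):
  k = 0: a₀ = 4; p₀/q₀ = 4/1; p₀² − 22·q₀² = 16 − 22 = -6.
  k = 1: m = 4, d = 6, a = ⌊(4 + 4)/6⌋ = 1; p/q = (1·4 + 1)/(1·1 + 0) = 5/1; p² − 22·q² = 25 − 22 = 3.
  k = 2: m = 2, d = 3, a = ⌊(4 + 2)/3⌋ = 2; p/q = (2·5 + 4)/(2·1 + 1) = 14/3; p² − 22·q² = 196 − 198 = -2.
  k = 3: m = 4, d = 2, a = ⌊(4 + 4)/2⌋ = 4; p/q = (4·14 + 5)/(4·3 + 1) = 61/13; p² − 22·q² = 3721 − 3718 = 3.
  k = 4: m = 4, d = 3, a = ⌊(4 + 4)/3⌋ = 2; p/q = (2·61 + 14)/(2·13 + 3) = 136/29; p² − 22·q² = 18496 − 18502 = -6.
  k = 5: m = 2, d = 6, a = ⌊(4 + 2)/6⌋ = 1; p/q = (1·136 + 61)/(1·29 + 13) = 197/42; p² − 22·q² = 38809 − 38808 = 1.
  The first convergent with p² − 22·q² = 1 gives the fundamental solution (x₁, y₁) = (197, 42).
Step 2: Apply the recurrence (x_{n+1}, y_{n+1}) = (x₁x_n + 22y₁y_n, x₁y_n + y₁x_n) repeatedly.
  From (x_1, y_1) = (197, 42): x_2 = 197·197 + 22·42·42 = 77617; y_2 = 197·42 + 42·197 = 16548.
  From (x_2, y_2) = (77617, 16548): x_3 = 197·77617 + 22·42·16548 = 30580901; y_3 = 197·16548 + 42·77617 = 6519870.
  From (x_3, y_3) = (30580901, 6519870): x_4 = 197·30580901 + 22·42·6519870 = 12048797377; y_4 = 197·6519870 + 42·30580901 = 2568812232.
Step 3: Verify x_4² - 22·y_4² = 145173518232002080129 - 145173518232002080128 = 1 (should be 1). ✓

(x_1, y_1) = (197, 42); (x_4, y_4) = (12048797377, 2568812232).


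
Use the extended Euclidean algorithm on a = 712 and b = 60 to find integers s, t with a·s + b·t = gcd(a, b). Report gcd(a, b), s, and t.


Euclidean algorithm on (712, 60) — divide until remainder is 0:
  712 = 11 · 60 + 52
  60 = 1 · 52 + 8
  52 = 6 · 8 + 4
  8 = 2 · 4 + 0
gcd(712, 60) = 4.
Track Bezout coefficients alongside the remainders: start with r₀ = 712 = a·1 + b·0 (s = 1, t = 0) and r₁ = 60 = a·0 + b·1 (s = 0, t = 1); each new remainder r_{k+1} = r_{k-1} − q_k·r_k inherits s_{k+1} = s_{k-1} − q_k·s_k, t_{k+1} = t_{k-1} − q_k·t_k, so r_k = a·s_k + b·t_k at every step:
  q = 11: r = 52, s = 1 − 11·0 = 1, t = 0 − 11·1 = -11  (check: 712·1 + 60·(-11) = 52)
  q = 1: r = 8, s = 0 − 1·1 = -1, t = 1 − 1·(-11) = 12  (check: 712·(-1) + 60·12 = 8)
  q = 6: r = 4, s = 1 − 6·(-1) = 7, t = -11 − 6·12 = -83  (check: 712·7 + 60·(-83) = 4)
The row with r = 4 (the gcd) gives the Bezout coefficients s = 7, t = -83.
Result: 712 · (7) + 60 · (-83) = 4.

gcd(712, 60) = 4; s = 7, t = -83 (check: 712·7 + 60·(-83) = 4).


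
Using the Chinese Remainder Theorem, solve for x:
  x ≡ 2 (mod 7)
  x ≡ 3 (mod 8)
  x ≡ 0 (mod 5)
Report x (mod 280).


Moduli 7, 8, 5 are pairwise coprime; by CRT there is a unique solution modulo M = 7 · 8 · 5 = 280.
Solve pairwise, accumulating the modulus:
  Start with x ≡ 2 (mod 7).
  Combine with x ≡ 3 (mod 8): since gcd(7, 8) = 1, we get a unique residue mod 56.
    Write x = 2 + 7·t and substitute into x ≡ 3 (mod 8): 7·t ≡ 3 − 2 = 1 (mod 8).
    The inverse of 7 mod 8 is 7 (since 7·7 = 49 = 6·8 + 1), so t ≡ 7·1 = 7 ≡ 7 (mod 8).
    Then x = 2 + 7·7 = 51, valid modulo lcm(7, 8) = 56: x ≡ 51 (mod 56).
  Combine with x ≡ 0 (mod 5): since gcd(56, 5) = 1, we get a unique residue mod 280.
    Write x = 51 + 56·t and substitute into x ≡ 0 (mod 5): 56·t ≡ 0 − 51 = -51 (mod 5).
    Reduce coefficients mod 5: 1·t ≡ 4 (mod 5).
    So t ≡ 4 (mod 5).
    Then x = 51 + 56·4 = 275, valid modulo lcm(56, 5) = 280: x ≡ 275 (mod 280).
Verify: 275 mod 7 = 2 ✓, 275 mod 8 = 3 ✓, 275 mod 5 = 0 ✓.

x ≡ 275 (mod 280).


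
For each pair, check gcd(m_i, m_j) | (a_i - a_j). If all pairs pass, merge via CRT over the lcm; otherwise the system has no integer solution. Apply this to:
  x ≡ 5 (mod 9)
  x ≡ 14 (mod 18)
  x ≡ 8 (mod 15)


Moduli 9, 18, 15 are not pairwise coprime, so CRT works modulo lcm(m_i) when all pairwise compatibility conditions hold.
Pairwise compatibility: gcd(m_i, m_j) must divide a_i - a_j for every pair.
Merge one congruence at a time:
  Start: x ≡ 5 (mod 9).
  Combine with x ≡ 14 (mod 18): gcd(9, 18) = 9; 14 - 5 = 9, which IS divisible by 9, so compatible.
    Write x = 5 + 9·t and substitute into x ≡ 14 (mod 18): 9·t ≡ 14 − 5 = 9 (mod 18).
    Divide the congruence (and modulus) by g = 9: 1·t ≡ 1 (mod 2).
    So t ≡ 1 (mod 2).
    Then x = 5 + 9·1 = 14, valid modulo lcm(9, 18) = 18: x ≡ 14 (mod 18).
  Combine with x ≡ 8 (mod 15): gcd(18, 15) = 3; 8 - 14 = -6, which IS divisible by 3, so compatible.
    Write x = 14 + 18·t and substitute into x ≡ 8 (mod 15): 18·t ≡ 8 − 14 = -6 (mod 15).
    Divide the congruence (and modulus) by g = 3: 6·t ≡ -2 (mod 5).
    Reduce coefficients mod 5: 1·t ≡ 3 (mod 5).
    So t ≡ 3 (mod 5).
    Then x = 14 + 18·3 = 68, valid modulo lcm(18, 15) = 90: x ≡ 68 (mod 90).
Verify: 68 mod 9 = 5, 68 mod 18 = 14, 68 mod 15 = 8.

x ≡ 68 (mod 90).


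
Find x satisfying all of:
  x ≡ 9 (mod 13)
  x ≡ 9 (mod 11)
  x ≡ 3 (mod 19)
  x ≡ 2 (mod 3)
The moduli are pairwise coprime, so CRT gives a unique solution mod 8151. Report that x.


Product of moduli M = 13 · 11 · 19 · 3 = 8151.
Merge one congruence at a time:
  Start: x ≡ 9 (mod 13).
  Combine with x ≡ 9 (mod 11); new modulus lcm = 143.
    Write x = 9 + 13·t and substitute into x ≡ 9 (mod 11): 13·t ≡ 9 − 9 = 0 (mod 11).
    Reduce coefficients mod 11: 2·t ≡ 0 (mod 11).
    The inverse of 2 mod 11 is 6 (since 2·6 = 12 = 1·11 + 1), so t ≡ 6·0 = 0 ≡ 0 (mod 11).
    Then x = 9 + 13·0 = 9, valid modulo lcm(13, 11) = 143: x ≡ 9 (mod 143).
  Combine with x ≡ 3 (mod 19); new modulus lcm = 2717.
    Write x = 9 + 143·t and substitute into x ≡ 3 (mod 19): 143·t ≡ 3 − 9 = -6 (mod 19).
    Reduce coefficients mod 19: 10·t ≡ 13 (mod 19).
    The inverse of 10 mod 19 is 2 (since 10·2 = 20 = 1·19 + 1), so t ≡ 2·13 = 26 ≡ 7 (mod 19).
    Then x = 9 + 143·7 = 1010, valid modulo lcm(143, 19) = 2717: x ≡ 1010 (mod 2717).
  Combine with x ≡ 2 (mod 3); new modulus lcm = 8151.
    Write x = 1010 + 2717·t and substitute into x ≡ 2 (mod 3): 2717·t ≡ 2 − 1010 = -1008 (mod 3).
    Reduce coefficients mod 3: 2·t ≡ 0 (mod 3).
    The inverse of 2 mod 3 is 2 (since 2·2 = 4 = 1·3 + 1), so t ≡ 2·0 = 0 ≡ 0 (mod 3).
    Then x = 1010 + 2717·0 = 1010, valid modulo lcm(2717, 3) = 8151: x ≡ 1010 (mod 8151).
Verify against each original: 1010 mod 13 = 9, 1010 mod 11 = 9, 1010 mod 19 = 3, 1010 mod 3 = 2.

x ≡ 1010 (mod 8151).


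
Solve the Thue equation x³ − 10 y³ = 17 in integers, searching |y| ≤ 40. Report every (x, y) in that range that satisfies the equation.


The equation is x³ - 10y³ = 17. For fixed y, x³ = 10·y³ + 17, so a solution requires the RHS to be a perfect cube.
Strategy: iterate y from -40 to 40, compute RHS = 10·y³ + 17, and check whether it is a (positive or negative) perfect cube.
Check small values of y:
  y = 0: RHS = 17 is not a perfect cube.
  y = 1: RHS = 27 = (3)³ ⇒ x = 3 works.
  y = -1: RHS = 7 is not a perfect cube.
  y = 2: RHS = 97 is not a perfect cube.
  y = -2: RHS = -63 is not a perfect cube.
  y = 3: RHS = 287 is not a perfect cube.
  y = -3: RHS = -253 is not a perfect cube.
Continuing the search up to |y| = 40 finds no further solutions beyond those listed.
Collected solutions: (3, 1).

Solutions (with |y| ≤ 40): (3, 1).


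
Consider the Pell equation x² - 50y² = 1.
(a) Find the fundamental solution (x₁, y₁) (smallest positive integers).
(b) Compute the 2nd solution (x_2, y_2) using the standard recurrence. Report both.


Step 1: Find the fundamental solution (x₁, y₁) of x² - 50y² = 1.
  Expand √50 as a continued fraction. a₀ = ⌊√50⌋ = 7; iterate m_{k+1} = d_k·a_k − m_k, d_{k+1} = (50 − m_{k+1}²)/d_k, a_{k+1} = ⌊(a₀ + m_{k+1})/d_{k+1}⌋ (starting m₀ = 0, d₀ = 1), with convergents p_k = a_k·p_{k-1} + p_{k-2}, q_k = a_k·q_{k-1} + q_{k-2} (p₋₁ = 1, q₋₁ = 0):
  k = 0: a₀ = 7; p₀/q₀ = 7/1; p₀² − 50·q₀² = 49 − 50 = -1.
  k = 1: m = 7, d = 1, a = ⌊(7 + 7)/1⌋ = 14; p/q = (14·7 + 1)/(14·1 + 0) = 99/14; p² − 50·q² = 9801 − 9800 = 1.
  The first convergent with p² − 50·q² = 1 gives the fundamental solution (x₁, y₁) = (99, 14).
Step 2: Apply the recurrence (x_{n+1}, y_{n+1}) = (x₁x_n + 50y₁y_n, x₁y_n + y₁x_n) repeatedly.
  From (x_1, y_1) = (99, 14): x_2 = 99·99 + 50·14·14 = 19601; y_2 = 99·14 + 14·99 = 2772.
Step 3: Verify x_2² - 50·y_2² = 384199201 - 384199200 = 1 (should be 1). ✓

(x_1, y_1) = (99, 14); (x_2, y_2) = (19601, 2772).


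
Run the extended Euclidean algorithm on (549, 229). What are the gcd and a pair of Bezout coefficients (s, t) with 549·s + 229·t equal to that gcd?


Euclidean algorithm on (549, 229) — divide until remainder is 0:
  549 = 2 · 229 + 91
  229 = 2 · 91 + 47
  91 = 1 · 47 + 44
  47 = 1 · 44 + 3
  44 = 14 · 3 + 2
  3 = 1 · 2 + 1
  2 = 2 · 1 + 0
gcd(549, 229) = 1.
Track Bezout coefficients alongside the remainders: start with r₀ = 549 = a·1 + b·0 (s = 1, t = 0) and r₁ = 229 = a·0 + b·1 (s = 0, t = 1); each new remainder r_{k+1} = r_{k-1} − q_k·r_k inherits s_{k+1} = s_{k-1} − q_k·s_k, t_{k+1} = t_{k-1} − q_k·t_k, so r_k = a·s_k + b·t_k at every step:
  q = 2: r = 91, s = 1 − 2·0 = 1, t = 0 − 2·1 = -2  (check: 549·1 + 229·(-2) = 91)
  q = 2: r = 47, s = 0 − 2·1 = -2, t = 1 − 2·(-2) = 5  (check: 549·(-2) + 229·5 = 47)
  q = 1: r = 44, s = 1 − 1·(-2) = 3, t = -2 − 1·5 = -7  (check: 549·3 + 229·(-7) = 44)
  q = 1: r = 3, s = -2 − 1·3 = -5, t = 5 − 1·(-7) = 12  (check: 549·(-5) + 229·12 = 3)
  q = 14: r = 2, s = 3 − 14·(-5) = 73, t = -7 − 14·12 = -175  (check: 549·73 + 229·(-175) = 2)
  q = 1: r = 1, s = -5 − 1·73 = -78, t = 12 − 1·(-175) = 187  (check: 549·(-78) + 229·187 = 1)
The row with r = 1 (the gcd) gives the Bezout coefficients s = -78, t = 187.
Result: 549 · (-78) + 229 · (187) = 1.

gcd(549, 229) = 1; s = -78, t = 187 (check: 549·(-78) + 229·187 = 1).


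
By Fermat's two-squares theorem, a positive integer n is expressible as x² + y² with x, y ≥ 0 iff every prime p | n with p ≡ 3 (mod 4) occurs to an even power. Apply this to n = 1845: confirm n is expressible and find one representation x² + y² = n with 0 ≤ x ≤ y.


Step 1: Factor n = 1845 = 3^2 · 5 · 41.
Step 2: Check the mod-4 condition on each prime factor: 3 ≡ 3 (mod 4), exponent 2 (must be even); 5 ≡ 1 (mod 4), exponent 1; 41 ≡ 1 (mod 4), exponent 1.
All primes ≡ 3 (mod 4) appear to even exponent (or don't appear), so by the two-squares theorem n IS expressible as a sum of two squares.
Step 3: Build a representation. Group n = k² · m with k = 3 and m = 5 · 41 = 205 (a product of primes ≡ 1 (mod 4)); a representation of m scales to one of n via (k·x)² + (k·y)² = k²(x² + y²). Each prime p ≡ 1 (mod 4) is itself a sum of two squares; find a² by testing p − a² for a perfect square:
  5: 5 − 1² = 4 = 2² ⇒ 5 = 1² + 2².
  41: 41 − 1² = 40, 41 − 2² = 37, 41 − 3² = 32, 41 − 4² = 25 = 5² ⇒ 41 = 4² + 5².
  Combine using the Brahmagupta–Fibonacci identity (a² + b²)(c² + d²) = (ac − bd)² + (ad + bc)² = (ac + bd)² + (ad − bc)²:
  5 · 41 = 205: from (1² + 2²)(4² + 5²), take (1·4 − 2·5, 1·5 + 2·4) = (4 − 10, 5 + 8) = (-6, 13); dropping signs (only squares matter) gives (6, 13); check 6² + 13² = 36 + 169 = 205 ✓.
  Scale by k = 3: (3·6, 3·13) = (18, 39).
Step 4: Order so x ≤ y and verify: 18² + 39² = 324 + 1521 = 1845 = n. ✓

n = 1845 = 18² + 39² (one valid representation with x ≤ y).


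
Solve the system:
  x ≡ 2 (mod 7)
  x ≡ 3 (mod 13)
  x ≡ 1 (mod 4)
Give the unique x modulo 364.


Moduli 7, 13, 4 are pairwise coprime; by CRT there is a unique solution modulo M = 7 · 13 · 4 = 364.
Solve pairwise, accumulating the modulus:
  Start with x ≡ 2 (mod 7).
  Combine with x ≡ 3 (mod 13): since gcd(7, 13) = 1, we get a unique residue mod 91.
    Write x = 2 + 7·t and substitute into x ≡ 3 (mod 13): 7·t ≡ 3 − 2 = 1 (mod 13).
    The inverse of 7 mod 13 is 2 (since 7·2 = 14 = 1·13 + 1), so t ≡ 2·1 = 2 ≡ 2 (mod 13).
    Then x = 2 + 7·2 = 16, valid modulo lcm(7, 13) = 91: x ≡ 16 (mod 91).
  Combine with x ≡ 1 (mod 4): since gcd(91, 4) = 1, we get a unique residue mod 364.
    Write x = 16 + 91·t and substitute into x ≡ 1 (mod 4): 91·t ≡ 1 − 16 = -15 (mod 4).
    Reduce coefficients mod 4: 3·t ≡ 1 (mod 4).
    The inverse of 3 mod 4 is 3 (since 3·3 = 9 = 2·4 + 1), so t ≡ 3·1 = 3 ≡ 3 (mod 4).
    Then x = 16 + 91·3 = 289, valid modulo lcm(91, 4) = 364: x ≡ 289 (mod 364).
Verify: 289 mod 7 = 2 ✓, 289 mod 13 = 3 ✓, 289 mod 4 = 1 ✓.

x ≡ 289 (mod 364).


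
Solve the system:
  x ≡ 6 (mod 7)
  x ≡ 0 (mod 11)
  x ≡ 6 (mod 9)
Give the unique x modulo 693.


Moduli 7, 11, 9 are pairwise coprime; by CRT there is a unique solution modulo M = 7 · 11 · 9 = 693.
Solve pairwise, accumulating the modulus:
  Start with x ≡ 6 (mod 7).
  Combine with x ≡ 0 (mod 11): since gcd(7, 11) = 1, we get a unique residue mod 77.
    Write x = 6 + 7·t and substitute into x ≡ 0 (mod 11): 7·t ≡ 0 − 6 = -6 (mod 11).
    Reduce coefficients mod 11: 7·t ≡ 5 (mod 11).
    The inverse of 7 mod 11 is 8 (since 7·8 = 56 = 5·11 + 1), so t ≡ 8·5 = 40 ≡ 7 (mod 11).
    Then x = 6 + 7·7 = 55, valid modulo lcm(7, 11) = 77: x ≡ 55 (mod 77).
  Combine with x ≡ 6 (mod 9): since gcd(77, 9) = 1, we get a unique residue mod 693.
    Write x = 55 + 77·t and substitute into x ≡ 6 (mod 9): 77·t ≡ 6 − 55 = -49 (mod 9).
    Reduce coefficients mod 9: 5·t ≡ 5 (mod 9).
    The inverse of 5 mod 9 is 2 (since 5·2 = 10 = 1·9 + 1), so t ≡ 2·5 = 10 ≡ 1 (mod 9).
    Then x = 55 + 77·1 = 132, valid modulo lcm(77, 9) = 693: x ≡ 132 (mod 693).
Verify: 132 mod 7 = 6 ✓, 132 mod 11 = 0 ✓, 132 mod 9 = 6 ✓.

x ≡ 132 (mod 693).


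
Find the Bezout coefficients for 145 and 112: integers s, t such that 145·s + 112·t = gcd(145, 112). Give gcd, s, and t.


Euclidean algorithm on (145, 112) — divide until remainder is 0:
  145 = 1 · 112 + 33
  112 = 3 · 33 + 13
  33 = 2 · 13 + 7
  13 = 1 · 7 + 6
  7 = 1 · 6 + 1
  6 = 6 · 1 + 0
gcd(145, 112) = 1.
Track Bezout coefficients alongside the remainders: start with r₀ = 145 = a·1 + b·0 (s = 1, t = 0) and r₁ = 112 = a·0 + b·1 (s = 0, t = 1); each new remainder r_{k+1} = r_{k-1} − q_k·r_k inherits s_{k+1} = s_{k-1} − q_k·s_k, t_{k+1} = t_{k-1} − q_k·t_k, so r_k = a·s_k + b·t_k at every step:
  q = 1: r = 33, s = 1 − 1·0 = 1, t = 0 − 1·1 = -1  (check: 145·1 + 112·(-1) = 33)
  q = 3: r = 13, s = 0 − 3·1 = -3, t = 1 − 3·(-1) = 4  (check: 145·(-3) + 112·4 = 13)
  q = 2: r = 7, s = 1 − 2·(-3) = 7, t = -1 − 2·4 = -9  (check: 145·7 + 112·(-9) = 7)
  q = 1: r = 6, s = -3 − 1·7 = -10, t = 4 − 1·(-9) = 13  (check: 145·(-10) + 112·13 = 6)
  q = 1: r = 1, s = 7 − 1·(-10) = 17, t = -9 − 1·13 = -22  (check: 145·17 + 112·(-22) = 1)
The row with r = 1 (the gcd) gives the Bezout coefficients s = 17, t = -22.
Result: 145 · (17) + 112 · (-22) = 1.

gcd(145, 112) = 1; s = 17, t = -22 (check: 145·17 + 112·(-22) = 1).


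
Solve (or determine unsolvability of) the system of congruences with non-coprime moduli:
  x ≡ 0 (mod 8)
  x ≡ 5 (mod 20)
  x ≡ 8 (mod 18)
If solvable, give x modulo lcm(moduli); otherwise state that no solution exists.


Moduli 8, 20, 18 are not pairwise coprime, so CRT works modulo lcm(m_i) when all pairwise compatibility conditions hold.
Pairwise compatibility: gcd(m_i, m_j) must divide a_i - a_j for every pair.
Merge one congruence at a time:
  Start: x ≡ 0 (mod 8).
  Combine with x ≡ 5 (mod 20): gcd(8, 20) = 4, and 5 - 0 = 5 is NOT divisible by 4.
    ⇒ system is inconsistent (no integer solution).

No solution (the system is inconsistent).


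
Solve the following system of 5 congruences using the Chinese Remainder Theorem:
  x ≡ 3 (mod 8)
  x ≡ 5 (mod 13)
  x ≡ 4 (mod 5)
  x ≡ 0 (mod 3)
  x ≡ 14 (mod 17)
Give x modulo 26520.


Product of moduli M = 8 · 13 · 5 · 3 · 17 = 26520.
Merge one congruence at a time:
  Start: x ≡ 3 (mod 8).
  Combine with x ≡ 5 (mod 13); new modulus lcm = 104.
    Write x = 3 + 8·t and substitute into x ≡ 5 (mod 13): 8·t ≡ 5 − 3 = 2 (mod 13).
    The inverse of 8 mod 13 is 5 (since 8·5 = 40 = 3·13 + 1), so t ≡ 5·2 = 10 ≡ 10 (mod 13).
    Then x = 3 + 8·10 = 83, valid modulo lcm(8, 13) = 104: x ≡ 83 (mod 104).
  Combine with x ≡ 4 (mod 5); new modulus lcm = 520.
    Write x = 83 + 104·t and substitute into x ≡ 4 (mod 5): 104·t ≡ 4 − 83 = -79 (mod 5).
    Reduce coefficients mod 5: 4·t ≡ 1 (mod 5).
    The inverse of 4 mod 5 is 4 (since 4·4 = 16 = 3·5 + 1), so t ≡ 4·1 = 4 ≡ 4 (mod 5).
    Then x = 83 + 104·4 = 499, valid modulo lcm(104, 5) = 520: x ≡ 499 (mod 520).
  Combine with x ≡ 0 (mod 3); new modulus lcm = 1560.
    Write x = 499 + 520·t and substitute into x ≡ 0 (mod 3): 520·t ≡ 0 − 499 = -499 (mod 3).
    Reduce coefficients mod 3: 1·t ≡ 2 (mod 3).
    So t ≡ 2 (mod 3).
    Then x = 499 + 520·2 = 1539, valid modulo lcm(520, 3) = 1560: x ≡ 1539 (mod 1560).
  Combine with x ≡ 14 (mod 17); new modulus lcm = 26520.
    Write x = 1539 + 1560·t and substitute into x ≡ 14 (mod 17): 1560·t ≡ 14 − 1539 = -1525 (mod 17).
    Reduce coefficients mod 17: 13·t ≡ 5 (mod 17).
    The inverse of 13 mod 17 is 4 (since 13·4 = 52 = 3·17 + 1), so t ≡ 4·5 = 20 ≡ 3 (mod 17).
    Then x = 1539 + 1560·3 = 6219, valid modulo lcm(1560, 17) = 26520: x ≡ 6219 (mod 26520).
Verify against each original: 6219 mod 8 = 3, 6219 mod 13 = 5, 6219 mod 5 = 4, 6219 mod 3 = 0, 6219 mod 17 = 14.

x ≡ 6219 (mod 26520).


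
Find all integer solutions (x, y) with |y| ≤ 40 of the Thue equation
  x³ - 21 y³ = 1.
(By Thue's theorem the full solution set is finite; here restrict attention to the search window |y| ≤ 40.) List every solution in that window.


The equation is x³ - 21y³ = 1. For fixed y, x³ = 21·y³ + 1, so a solution requires the RHS to be a perfect cube.
Strategy: iterate y from -40 to 40, compute RHS = 21·y³ + 1, and check whether it is a (positive or negative) perfect cube.
Check small values of y:
  y = 0: RHS = 1 = (1)³ ⇒ x = 1 works.
  y = 1: RHS = 22 is not a perfect cube.
  y = -1: RHS = -20 is not a perfect cube.
  y = 2: RHS = 169 is not a perfect cube.
  y = -2: RHS = -167 is not a perfect cube.
  y = 3: RHS = 568 is not a perfect cube.
  y = -3: RHS = -566 is not a perfect cube.
Continuing the search up to |y| = 40 finds no further solutions beyond those listed.
Collected solutions: (1, 0).

Solutions (with |y| ≤ 40): (1, 0).


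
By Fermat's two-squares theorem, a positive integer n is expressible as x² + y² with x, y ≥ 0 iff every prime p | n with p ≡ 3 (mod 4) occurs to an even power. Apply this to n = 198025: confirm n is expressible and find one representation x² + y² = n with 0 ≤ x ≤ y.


Step 1: Factor n = 198025 = 5^2 · 89^2.
Step 2: Check the mod-4 condition on each prime factor: 5 ≡ 1 (mod 4), exponent 2; 89 ≡ 1 (mod 4), exponent 2.
All primes ≡ 3 (mod 4) appear to even exponent (or don't appear), so by the two-squares theorem n IS expressible as a sum of two squares.
Step 3: Build a representation. Group n = k² · m with k = 5 and m = 89 · 89 = 7921 (a product of primes ≡ 1 (mod 4)); a representation of m scales to one of n via (k·x)² + (k·y)² = k²(x² + y²). Each prime p ≡ 1 (mod 4) is itself a sum of two squares; find a² by testing p − a² for a perfect square:
  89: 89 − 1² = 88, 89 − 2² = 85, 89 − 3² = 80, 89 − 4² = 73, 89 − 5² = 64 = 8² ⇒ 89 = 5² + 8².
  Combine using the Brahmagupta–Fibonacci identity (a² + b²)(c² + d²) = (ac − bd)² + (ad + bc)² = (ac + bd)² + (ad − bc)²:
  89 · 89 = 7921: from (5² + 8²)(5² + 8²), take (5·5 − 8·8, 5·8 + 8·5) = (25 − 64, 40 + 40) = (-39, 80); dropping signs (only squares matter) gives (39, 80); check 39² + 80² = 1521 + 6400 = 7921 ✓.
  Scale by k = 5: (5·39, 5·80) = (195, 400).
Step 4: Order so x ≤ y and verify: 195² + 400² = 38025 + 160000 = 198025 = n. ✓

n = 198025 = 195² + 400² (one valid representation with x ≤ y).


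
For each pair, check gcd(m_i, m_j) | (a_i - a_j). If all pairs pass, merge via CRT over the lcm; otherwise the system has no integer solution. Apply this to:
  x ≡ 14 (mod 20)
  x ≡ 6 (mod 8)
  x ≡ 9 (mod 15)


Moduli 20, 8, 15 are not pairwise coprime, so CRT works modulo lcm(m_i) when all pairwise compatibility conditions hold.
Pairwise compatibility: gcd(m_i, m_j) must divide a_i - a_j for every pair.
Merge one congruence at a time:
  Start: x ≡ 14 (mod 20).
  Combine with x ≡ 6 (mod 8): gcd(20, 8) = 4; 6 - 14 = -8, which IS divisible by 4, so compatible.
    Write x = 14 + 20·t and substitute into x ≡ 6 (mod 8): 20·t ≡ 6 − 14 = -8 (mod 8).
    Divide the congruence (and modulus) by g = 4: 5·t ≡ -2 (mod 2).
    Reduce coefficients mod 2: 1·t ≡ 0 (mod 2).
    So t ≡ 0 (mod 2).
    Then x = 14 + 20·0 = 14, valid modulo lcm(20, 8) = 40: x ≡ 14 (mod 40).
  Combine with x ≡ 9 (mod 15): gcd(40, 15) = 5; 9 - 14 = -5, which IS divisible by 5, so compatible.
    Write x = 14 + 40·t and substitute into x ≡ 9 (mod 15): 40·t ≡ 9 − 14 = -5 (mod 15).
    Divide the congruence (and modulus) by g = 5: 8·t ≡ -1 (mod 3).
    Reduce coefficients mod 3: 2·t ≡ 2 (mod 3).
    The inverse of 2 mod 3 is 2 (since 2·2 = 4 = 1·3 + 1), so t ≡ 2·2 = 4 ≡ 1 (mod 3).
    Then x = 14 + 40·1 = 54, valid modulo lcm(40, 15) = 120: x ≡ 54 (mod 120).
Verify: 54 mod 20 = 14, 54 mod 8 = 6, 54 mod 15 = 9.

x ≡ 54 (mod 120).


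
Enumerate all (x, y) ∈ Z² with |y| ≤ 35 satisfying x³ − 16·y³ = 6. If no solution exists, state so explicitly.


The equation is x³ - 16y³ = 6. For fixed y, x³ = 16·y³ + 6, so a solution requires the RHS to be a perfect cube.
Strategy: iterate y from -35 to 35, compute RHS = 16·y³ + 6, and check whether it is a (positive or negative) perfect cube.
Check small values of y:
  y = 0: RHS = 6 is not a perfect cube.
  y = 1: RHS = 22 is not a perfect cube.
  y = -1: RHS = -10 is not a perfect cube.
  y = 2: RHS = 134 is not a perfect cube.
  y = -2: RHS = -122 is not a perfect cube.
  y = 3: RHS = 438 is not a perfect cube.
  y = -3: RHS = -426 is not a perfect cube.
Continuing the search up to |y| = 35 finds no solutions either.
No (x, y) in the scanned range satisfies the equation.

No integer solutions with |y| ≤ 35.


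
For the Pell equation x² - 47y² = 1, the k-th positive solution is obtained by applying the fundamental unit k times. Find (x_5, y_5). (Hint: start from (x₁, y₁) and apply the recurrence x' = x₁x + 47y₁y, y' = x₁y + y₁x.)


Step 1: Find the fundamental solution (x₁, y₁) of x² - 47y² = 1.
  Expand √47 as a continued fraction. a₀ = ⌊√47⌋ = 6; iterate m_{k+1} = d_k·a_k − m_k, d_{k+1} = (47 − m_{k+1}²)/d_k, a_{k+1} = ⌊(a₀ + m_{k+1})/d_{k+1}⌋ (starting m₀ = 0, d₀ = 1), with convergents p_k = a_k·p_{k-1} + p_{k-2}, q_k = a_k·q_{k-1} + q_{k-2} (p₋₁ = 1, q₋₁ = 0):
  k = 0: a₀ = 6; p₀/q₀ = 6/1; p₀² − 47·q₀² = 36 − 47 = -11.
  k = 1: m = 6, d = 11, a = ⌊(6 + 6)/11⌋ = 1; p/q = (1·6 + 1)/(1·1 + 0) = 7/1; p² − 47·q² = 49 − 47 = 2.
  k = 2: m = 5, d = 2, a = ⌊(6 + 5)/2⌋ = 5; p/q = (5·7 + 6)/(5·1 + 1) = 41/6; p² − 47·q² = 1681 − 1692 = -11.
  k = 3: m = 5, d = 11, a = ⌊(6 + 5)/11⌋ = 1; p/q = (1·41 + 7)/(1·6 + 1) = 48/7; p² − 47·q² = 2304 − 2303 = 1.
  The first convergent with p² − 47·q² = 1 gives the fundamental solution (x₁, y₁) = (48, 7).
Step 2: Apply the recurrence (x_{n+1}, y_{n+1}) = (x₁x_n + 47y₁y_n, x₁y_n + y₁x_n) repeatedly.
  From (x_1, y_1) = (48, 7): x_2 = 48·48 + 47·7·7 = 4607; y_2 = 48·7 + 7·48 = 672.
  From (x_2, y_2) = (4607, 672): x_3 = 48·4607 + 47·7·672 = 442224; y_3 = 48·672 + 7·4607 = 64505.
  From (x_3, y_3) = (442224, 64505): x_4 = 48·442224 + 47·7·64505 = 42448897; y_4 = 48·64505 + 7·442224 = 6191808.
  From (x_4, y_4) = (42448897, 6191808): x_5 = 48·42448897 + 47·7·6191808 = 4074651888; y_5 = 48·6191808 + 7·42448897 = 594349063.
Step 3: Verify x_5² - 47·y_5² = 16602788008381964544 - 16602788008381964543 = 1 (should be 1). ✓

(x_1, y_1) = (48, 7); (x_5, y_5) = (4074651888, 594349063).


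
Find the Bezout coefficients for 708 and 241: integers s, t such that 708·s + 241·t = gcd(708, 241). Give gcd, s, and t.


Euclidean algorithm on (708, 241) — divide until remainder is 0:
  708 = 2 · 241 + 226
  241 = 1 · 226 + 15
  226 = 15 · 15 + 1
  15 = 15 · 1 + 0
gcd(708, 241) = 1.
Track Bezout coefficients alongside the remainders: start with r₀ = 708 = a·1 + b·0 (s = 1, t = 0) and r₁ = 241 = a·0 + b·1 (s = 0, t = 1); each new remainder r_{k+1} = r_{k-1} − q_k·r_k inherits s_{k+1} = s_{k-1} − q_k·s_k, t_{k+1} = t_{k-1} − q_k·t_k, so r_k = a·s_k + b·t_k at every step:
  q = 2: r = 226, s = 1 − 2·0 = 1, t = 0 − 2·1 = -2  (check: 708·1 + 241·(-2) = 226)
  q = 1: r = 15, s = 0 − 1·1 = -1, t = 1 − 1·(-2) = 3  (check: 708·(-1) + 241·3 = 15)
  q = 15: r = 1, s = 1 − 15·(-1) = 16, t = -2 − 15·3 = -47  (check: 708·16 + 241·(-47) = 1)
The row with r = 1 (the gcd) gives the Bezout coefficients s = 16, t = -47.
Result: 708 · (16) + 241 · (-47) = 1.

gcd(708, 241) = 1; s = 16, t = -47 (check: 708·16 + 241·(-47) = 1).


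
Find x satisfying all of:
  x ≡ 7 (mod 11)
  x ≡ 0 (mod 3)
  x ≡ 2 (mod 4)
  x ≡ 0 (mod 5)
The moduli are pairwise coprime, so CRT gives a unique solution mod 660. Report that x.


Product of moduli M = 11 · 3 · 4 · 5 = 660.
Merge one congruence at a time:
  Start: x ≡ 7 (mod 11).
  Combine with x ≡ 0 (mod 3); new modulus lcm = 33.
    Write x = 7 + 11·t and substitute into x ≡ 0 (mod 3): 11·t ≡ 0 − 7 = -7 (mod 3).
    Reduce coefficients mod 3: 2·t ≡ 2 (mod 3).
    The inverse of 2 mod 3 is 2 (since 2·2 = 4 = 1·3 + 1), so t ≡ 2·2 = 4 ≡ 1 (mod 3).
    Then x = 7 + 11·1 = 18, valid modulo lcm(11, 3) = 33: x ≡ 18 (mod 33).
  Combine with x ≡ 2 (mod 4); new modulus lcm = 132.
    Write x = 18 + 33·t and substitute into x ≡ 2 (mod 4): 33·t ≡ 2 − 18 = -16 (mod 4).
    Reduce coefficients mod 4: 1·t ≡ 0 (mod 4).
    So t ≡ 0 (mod 4).
    Then x = 18 + 33·0 = 18, valid modulo lcm(33, 4) = 132: x ≡ 18 (mod 132).
  Combine with x ≡ 0 (mod 5); new modulus lcm = 660.
    Write x = 18 + 132·t and substitute into x ≡ 0 (mod 5): 132·t ≡ 0 − 18 = -18 (mod 5).
    Reduce coefficients mod 5: 2·t ≡ 2 (mod 5).
    The inverse of 2 mod 5 is 3 (since 2·3 = 6 = 1·5 + 1), so t ≡ 3·2 = 6 ≡ 1 (mod 5).
    Then x = 18 + 132·1 = 150, valid modulo lcm(132, 5) = 660: x ≡ 150 (mod 660).
Verify against each original: 150 mod 11 = 7, 150 mod 3 = 0, 150 mod 4 = 2, 150 mod 5 = 0.

x ≡ 150 (mod 660).


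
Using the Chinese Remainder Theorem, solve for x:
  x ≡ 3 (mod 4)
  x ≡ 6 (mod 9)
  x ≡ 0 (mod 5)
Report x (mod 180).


Moduli 4, 9, 5 are pairwise coprime; by CRT there is a unique solution modulo M = 4 · 9 · 5 = 180.
Solve pairwise, accumulating the modulus:
  Start with x ≡ 3 (mod 4).
  Combine with x ≡ 6 (mod 9): since gcd(4, 9) = 1, we get a unique residue mod 36.
    Write x = 3 + 4·t and substitute into x ≡ 6 (mod 9): 4·t ≡ 6 − 3 = 3 (mod 9).
    The inverse of 4 mod 9 is 7 (since 4·7 = 28 = 3·9 + 1), so t ≡ 7·3 = 21 ≡ 3 (mod 9).
    Then x = 3 + 4·3 = 15, valid modulo lcm(4, 9) = 36: x ≡ 15 (mod 36).
  Combine with x ≡ 0 (mod 5): since gcd(36, 5) = 1, we get a unique residue mod 180.
    Write x = 15 + 36·t and substitute into x ≡ 0 (mod 5): 36·t ≡ 0 − 15 = -15 (mod 5).
    Reduce coefficients mod 5: 1·t ≡ 0 (mod 5).
    So t ≡ 0 (mod 5).
    Then x = 15 + 36·0 = 15, valid modulo lcm(36, 5) = 180: x ≡ 15 (mod 180).
Verify: 15 mod 4 = 3 ✓, 15 mod 9 = 6 ✓, 15 mod 5 = 0 ✓.

x ≡ 15 (mod 180).


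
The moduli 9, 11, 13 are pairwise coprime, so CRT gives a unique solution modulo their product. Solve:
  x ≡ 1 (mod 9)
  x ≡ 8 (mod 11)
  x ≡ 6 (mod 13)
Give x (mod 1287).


Moduli 9, 11, 13 are pairwise coprime; by CRT there is a unique solution modulo M = 9 · 11 · 13 = 1287.
Solve pairwise, accumulating the modulus:
  Start with x ≡ 1 (mod 9).
  Combine with x ≡ 8 (mod 11): since gcd(9, 11) = 1, we get a unique residue mod 99.
    Write x = 1 + 9·t and substitute into x ≡ 8 (mod 11): 9·t ≡ 8 − 1 = 7 (mod 11).
    The inverse of 9 mod 11 is 5 (since 9·5 = 45 = 4·11 + 1), so t ≡ 5·7 = 35 ≡ 2 (mod 11).
    Then x = 1 + 9·2 = 19, valid modulo lcm(9, 11) = 99: x ≡ 19 (mod 99).
  Combine with x ≡ 6 (mod 13): since gcd(99, 13) = 1, we get a unique residue mod 1287.
    Write x = 19 + 99·t and substitute into x ≡ 6 (mod 13): 99·t ≡ 6 − 19 = -13 (mod 13).
    Reduce coefficients mod 13: 8·t ≡ 0 (mod 13).
    The inverse of 8 mod 13 is 5 (since 8·5 = 40 = 3·13 + 1), so t ≡ 5·0 = 0 ≡ 0 (mod 13).
    Then x = 19 + 99·0 = 19, valid modulo lcm(99, 13) = 1287: x ≡ 19 (mod 1287).
Verify: 19 mod 9 = 1 ✓, 19 mod 11 = 8 ✓, 19 mod 13 = 6 ✓.

x ≡ 19 (mod 1287).


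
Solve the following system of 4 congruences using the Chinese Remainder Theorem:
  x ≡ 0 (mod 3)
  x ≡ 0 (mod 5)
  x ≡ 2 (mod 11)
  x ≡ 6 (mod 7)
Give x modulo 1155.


Product of moduli M = 3 · 5 · 11 · 7 = 1155.
Merge one congruence at a time:
  Start: x ≡ 0 (mod 3).
  Combine with x ≡ 0 (mod 5); new modulus lcm = 15.
    Write x = 0 + 3·t and substitute into x ≡ 0 (mod 5): 3·t ≡ 0 − 0 = 0 (mod 5).
    The inverse of 3 mod 5 is 2 (since 3·2 = 6 = 1·5 + 1), so t ≡ 2·0 = 0 ≡ 0 (mod 5).
    Then x = 0 + 3·0 = 0, valid modulo lcm(3, 5) = 15: x ≡ 0 (mod 15).
  Combine with x ≡ 2 (mod 11); new modulus lcm = 165.
    Write x = 0 + 15·t and substitute into x ≡ 2 (mod 11): 15·t ≡ 2 − 0 = 2 (mod 11).
    Reduce coefficients mod 11: 4·t ≡ 2 (mod 11).
    The inverse of 4 mod 11 is 3 (since 4·3 = 12 = 1·11 + 1), so t ≡ 3·2 = 6 ≡ 6 (mod 11).
    Then x = 0 + 15·6 = 90, valid modulo lcm(15, 11) = 165: x ≡ 90 (mod 165).
  Combine with x ≡ 6 (mod 7); new modulus lcm = 1155.
    Write x = 90 + 165·t and substitute into x ≡ 6 (mod 7): 165·t ≡ 6 − 90 = -84 (mod 7).
    Reduce coefficients mod 7: 4·t ≡ 0 (mod 7).
    The inverse of 4 mod 7 is 2 (since 4·2 = 8 = 1·7 + 1), so t ≡ 2·0 = 0 ≡ 0 (mod 7).
    Then x = 90 + 165·0 = 90, valid modulo lcm(165, 7) = 1155: x ≡ 90 (mod 1155).
Verify against each original: 90 mod 3 = 0, 90 mod 5 = 0, 90 mod 11 = 2, 90 mod 7 = 6.

x ≡ 90 (mod 1155).


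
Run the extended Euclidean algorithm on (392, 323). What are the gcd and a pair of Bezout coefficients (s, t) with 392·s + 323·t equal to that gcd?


Euclidean algorithm on (392, 323) — divide until remainder is 0:
  392 = 1 · 323 + 69
  323 = 4 · 69 + 47
  69 = 1 · 47 + 22
  47 = 2 · 22 + 3
  22 = 7 · 3 + 1
  3 = 3 · 1 + 0
gcd(392, 323) = 1.
Track Bezout coefficients alongside the remainders: start with r₀ = 392 = a·1 + b·0 (s = 1, t = 0) and r₁ = 323 = a·0 + b·1 (s = 0, t = 1); each new remainder r_{k+1} = r_{k-1} − q_k·r_k inherits s_{k+1} = s_{k-1} − q_k·s_k, t_{k+1} = t_{k-1} − q_k·t_k, so r_k = a·s_k + b·t_k at every step:
  q = 1: r = 69, s = 1 − 1·0 = 1, t = 0 − 1·1 = -1  (check: 392·1 + 323·(-1) = 69)
  q = 4: r = 47, s = 0 − 4·1 = -4, t = 1 − 4·(-1) = 5  (check: 392·(-4) + 323·5 = 47)
  q = 1: r = 22, s = 1 − 1·(-4) = 5, t = -1 − 1·5 = -6  (check: 392·5 + 323·(-6) = 22)
  q = 2: r = 3, s = -4 − 2·5 = -14, t = 5 − 2·(-6) = 17  (check: 392·(-14) + 323·17 = 3)
  q = 7: r = 1, s = 5 − 7·(-14) = 103, t = -6 − 7·17 = -125  (check: 392·103 + 323·(-125) = 1)
The row with r = 1 (the gcd) gives the Bezout coefficients s = 103, t = -125.
Result: 392 · (103) + 323 · (-125) = 1.

gcd(392, 323) = 1; s = 103, t = -125 (check: 392·103 + 323·(-125) = 1).


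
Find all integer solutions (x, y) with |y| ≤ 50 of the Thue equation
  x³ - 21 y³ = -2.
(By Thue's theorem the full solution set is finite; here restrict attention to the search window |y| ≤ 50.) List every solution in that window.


The equation is x³ - 21y³ = -2. For fixed y, x³ = 21·y³ − 2, so a solution requires the RHS to be a perfect cube.
Strategy: iterate y from -50 to 50, compute RHS = 21·y³ − 2, and check whether it is a (positive or negative) perfect cube.
Check small values of y:
  y = 0: RHS = -2 is not a perfect cube.
  y = 1: RHS = 19 is not a perfect cube.
  y = -1: RHS = -23 is not a perfect cube.
  y = 2: RHS = 166 is not a perfect cube.
  y = -2: RHS = -170 is not a perfect cube.
  y = 3: RHS = 565 is not a perfect cube.
  y = -3: RHS = -569 is not a perfect cube.
Continuing the search up to |y| = 50 finds no solutions either.
No (x, y) in the scanned range satisfies the equation.

No integer solutions with |y| ≤ 50.
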